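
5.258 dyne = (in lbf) 1.182e-05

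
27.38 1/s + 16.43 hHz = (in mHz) 1.67e+06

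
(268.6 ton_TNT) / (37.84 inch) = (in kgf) 1.192e+11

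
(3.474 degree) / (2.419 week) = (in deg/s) 2.375e-06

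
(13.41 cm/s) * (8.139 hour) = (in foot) 1.289e+04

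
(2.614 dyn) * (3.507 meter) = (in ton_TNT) 2.191e-14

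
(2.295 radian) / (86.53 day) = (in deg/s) 1.759e-05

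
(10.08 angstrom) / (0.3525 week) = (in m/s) 4.728e-15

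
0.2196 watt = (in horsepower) 0.0002945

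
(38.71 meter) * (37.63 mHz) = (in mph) 3.258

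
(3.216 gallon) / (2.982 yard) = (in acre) 1.103e-06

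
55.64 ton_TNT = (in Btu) 2.206e+08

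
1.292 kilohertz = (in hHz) 12.92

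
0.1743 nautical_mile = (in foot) 1059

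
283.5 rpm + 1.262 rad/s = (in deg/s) 1773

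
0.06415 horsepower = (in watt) 47.84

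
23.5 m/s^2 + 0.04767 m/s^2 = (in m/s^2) 23.55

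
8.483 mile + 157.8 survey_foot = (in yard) 1.498e+04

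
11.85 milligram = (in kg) 1.185e-05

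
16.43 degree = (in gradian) 18.26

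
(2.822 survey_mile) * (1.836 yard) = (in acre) 1.884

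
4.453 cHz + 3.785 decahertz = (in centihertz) 3789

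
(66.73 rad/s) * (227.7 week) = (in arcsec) 1.895e+15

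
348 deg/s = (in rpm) 58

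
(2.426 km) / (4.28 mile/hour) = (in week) 0.002096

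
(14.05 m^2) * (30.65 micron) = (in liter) 0.4306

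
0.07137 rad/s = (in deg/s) 4.089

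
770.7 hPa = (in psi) 11.18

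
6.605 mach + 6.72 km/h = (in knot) 4375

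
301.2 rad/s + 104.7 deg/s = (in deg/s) 1.736e+04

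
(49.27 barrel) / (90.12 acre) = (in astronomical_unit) 1.436e-16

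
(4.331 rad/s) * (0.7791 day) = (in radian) 2.915e+05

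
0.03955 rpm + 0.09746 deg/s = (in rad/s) 0.005843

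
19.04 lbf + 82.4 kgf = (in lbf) 200.7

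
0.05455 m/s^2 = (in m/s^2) 0.05455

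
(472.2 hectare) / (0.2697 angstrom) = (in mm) 1.751e+20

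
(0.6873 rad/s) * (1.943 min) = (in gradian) 5101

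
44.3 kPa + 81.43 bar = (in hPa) 8.187e+04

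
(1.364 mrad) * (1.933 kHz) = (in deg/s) 151.1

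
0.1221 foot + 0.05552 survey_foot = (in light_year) 5.722e-18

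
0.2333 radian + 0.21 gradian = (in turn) 0.03766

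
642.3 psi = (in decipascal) 4.429e+07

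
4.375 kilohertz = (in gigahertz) 4.375e-06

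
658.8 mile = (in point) 3.005e+09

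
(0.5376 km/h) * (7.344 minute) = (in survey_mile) 0.04089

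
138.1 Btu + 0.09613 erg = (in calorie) 3.482e+04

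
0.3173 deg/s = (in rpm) 0.05288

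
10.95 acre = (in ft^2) 4.77e+05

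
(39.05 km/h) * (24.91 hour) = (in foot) 3.191e+06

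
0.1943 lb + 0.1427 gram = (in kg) 0.08828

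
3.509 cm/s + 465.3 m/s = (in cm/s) 4.653e+04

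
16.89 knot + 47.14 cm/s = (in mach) 0.0269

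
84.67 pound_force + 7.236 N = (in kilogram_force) 39.14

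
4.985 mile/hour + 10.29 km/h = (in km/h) 18.31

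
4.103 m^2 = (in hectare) 0.0004103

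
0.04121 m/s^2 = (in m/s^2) 0.04121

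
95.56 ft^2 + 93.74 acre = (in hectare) 37.94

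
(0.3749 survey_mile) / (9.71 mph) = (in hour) 0.03861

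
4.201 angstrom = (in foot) 1.378e-09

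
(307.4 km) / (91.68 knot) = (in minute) 108.6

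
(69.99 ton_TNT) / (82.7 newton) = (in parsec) 1.148e-07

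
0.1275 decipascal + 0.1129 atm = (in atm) 0.1129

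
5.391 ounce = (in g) 152.8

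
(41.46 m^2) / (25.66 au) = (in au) 7.22e-23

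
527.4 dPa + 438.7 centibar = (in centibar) 438.8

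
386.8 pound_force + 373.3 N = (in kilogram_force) 213.5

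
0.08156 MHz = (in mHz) 8.156e+07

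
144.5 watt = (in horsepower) 0.1938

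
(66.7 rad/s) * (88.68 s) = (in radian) 5915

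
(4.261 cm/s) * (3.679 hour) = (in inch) 2.222e+04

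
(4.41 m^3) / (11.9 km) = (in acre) 9.157e-08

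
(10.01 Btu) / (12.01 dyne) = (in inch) 3.462e+09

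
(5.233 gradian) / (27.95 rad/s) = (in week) 4.863e-09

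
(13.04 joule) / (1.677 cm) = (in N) 777.6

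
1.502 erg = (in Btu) 1.424e-10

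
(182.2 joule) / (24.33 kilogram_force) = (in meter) 0.7636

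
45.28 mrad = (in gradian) 2.883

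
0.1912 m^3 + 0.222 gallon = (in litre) 192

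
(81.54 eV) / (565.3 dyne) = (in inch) 9.098e-14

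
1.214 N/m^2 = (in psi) 0.0001761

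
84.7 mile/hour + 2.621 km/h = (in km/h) 138.9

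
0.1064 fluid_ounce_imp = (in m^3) 3.023e-06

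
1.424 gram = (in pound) 0.003139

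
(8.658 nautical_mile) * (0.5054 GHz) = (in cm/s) 8.104e+14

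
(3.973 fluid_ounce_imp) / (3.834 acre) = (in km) 7.276e-12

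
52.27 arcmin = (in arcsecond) 3136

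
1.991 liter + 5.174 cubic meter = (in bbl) 32.56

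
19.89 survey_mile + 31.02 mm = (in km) 32.01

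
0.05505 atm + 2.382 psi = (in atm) 0.2171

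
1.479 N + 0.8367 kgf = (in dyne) 9.684e+05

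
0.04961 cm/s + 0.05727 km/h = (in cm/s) 1.64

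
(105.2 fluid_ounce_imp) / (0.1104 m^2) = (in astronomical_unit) 1.81e-13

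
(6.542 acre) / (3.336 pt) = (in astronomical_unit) 0.0001504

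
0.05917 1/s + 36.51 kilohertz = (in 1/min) 2.191e+06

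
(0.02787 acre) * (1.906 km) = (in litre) 2.15e+08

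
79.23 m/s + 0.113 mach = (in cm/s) 1.177e+04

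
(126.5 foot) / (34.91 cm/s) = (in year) 3.502e-06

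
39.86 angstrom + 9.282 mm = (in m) 0.009282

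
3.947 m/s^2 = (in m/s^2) 3.947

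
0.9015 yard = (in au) 5.51e-12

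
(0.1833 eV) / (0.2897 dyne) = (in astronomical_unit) 6.776e-26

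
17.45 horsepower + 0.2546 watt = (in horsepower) 17.45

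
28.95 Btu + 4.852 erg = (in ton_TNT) 7.3e-06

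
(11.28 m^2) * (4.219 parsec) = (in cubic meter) 1.468e+18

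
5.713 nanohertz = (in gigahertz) 5.713e-18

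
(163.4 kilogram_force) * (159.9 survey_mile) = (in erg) 4.124e+15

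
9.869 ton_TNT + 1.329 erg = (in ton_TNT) 9.869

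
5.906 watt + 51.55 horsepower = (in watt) 3.845e+04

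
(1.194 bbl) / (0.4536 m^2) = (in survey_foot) 1.373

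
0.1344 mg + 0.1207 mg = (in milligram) 0.2551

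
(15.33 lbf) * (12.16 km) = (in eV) 5.175e+24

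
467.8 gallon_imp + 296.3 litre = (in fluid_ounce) 8.193e+04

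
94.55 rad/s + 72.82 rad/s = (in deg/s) 9590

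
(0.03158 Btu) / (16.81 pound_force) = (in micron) 4.456e+05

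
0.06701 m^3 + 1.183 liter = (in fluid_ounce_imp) 2400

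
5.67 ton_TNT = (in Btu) 2.249e+07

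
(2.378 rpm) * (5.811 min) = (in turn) 13.82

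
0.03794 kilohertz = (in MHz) 3.794e-05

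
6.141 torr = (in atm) 0.00808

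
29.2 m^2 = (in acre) 0.007215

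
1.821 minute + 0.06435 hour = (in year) 1.081e-05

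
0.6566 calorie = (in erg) 2.747e+07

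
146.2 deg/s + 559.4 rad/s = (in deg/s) 3.22e+04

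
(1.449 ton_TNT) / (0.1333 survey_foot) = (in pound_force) 3.354e+10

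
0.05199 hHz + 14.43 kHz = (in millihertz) 1.444e+07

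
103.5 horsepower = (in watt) 7.718e+04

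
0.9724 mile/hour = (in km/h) 1.565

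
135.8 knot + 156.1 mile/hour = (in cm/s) 1.396e+04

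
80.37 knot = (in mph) 92.49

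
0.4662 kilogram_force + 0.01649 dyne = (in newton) 4.572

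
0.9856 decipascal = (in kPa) 9.856e-05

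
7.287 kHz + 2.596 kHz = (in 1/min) 5.93e+05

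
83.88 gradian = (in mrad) 1318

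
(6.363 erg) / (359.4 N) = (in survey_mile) 1.1e-12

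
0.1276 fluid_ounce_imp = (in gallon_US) 0.0009578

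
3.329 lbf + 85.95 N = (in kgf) 10.27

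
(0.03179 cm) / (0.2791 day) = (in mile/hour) 2.949e-08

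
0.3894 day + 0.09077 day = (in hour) 11.52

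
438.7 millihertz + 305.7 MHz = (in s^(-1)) 3.057e+08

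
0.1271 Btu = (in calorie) 32.05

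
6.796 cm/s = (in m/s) 0.06796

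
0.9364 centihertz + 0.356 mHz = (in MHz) 9.72e-09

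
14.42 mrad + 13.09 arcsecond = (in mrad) 14.48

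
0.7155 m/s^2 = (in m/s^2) 0.7155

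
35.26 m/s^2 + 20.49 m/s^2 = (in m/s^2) 55.75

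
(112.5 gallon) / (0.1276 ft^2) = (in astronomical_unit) 2.401e-10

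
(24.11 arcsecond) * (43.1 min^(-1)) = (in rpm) 0.0008018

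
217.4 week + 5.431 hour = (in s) 1.315e+08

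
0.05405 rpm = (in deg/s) 0.3243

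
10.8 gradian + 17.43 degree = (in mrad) 473.9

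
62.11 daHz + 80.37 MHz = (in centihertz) 8.037e+09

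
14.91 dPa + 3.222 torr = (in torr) 3.233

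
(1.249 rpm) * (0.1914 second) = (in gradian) 1.594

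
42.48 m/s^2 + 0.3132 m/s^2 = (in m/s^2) 42.79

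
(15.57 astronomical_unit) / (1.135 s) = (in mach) 6.027e+09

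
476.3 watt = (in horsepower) 0.6387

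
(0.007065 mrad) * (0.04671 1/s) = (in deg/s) 1.891e-05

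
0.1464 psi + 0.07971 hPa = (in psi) 0.1476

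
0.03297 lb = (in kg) 0.01495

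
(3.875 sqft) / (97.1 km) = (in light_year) 3.919e-22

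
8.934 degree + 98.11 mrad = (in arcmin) 873.3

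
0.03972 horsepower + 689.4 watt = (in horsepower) 0.9642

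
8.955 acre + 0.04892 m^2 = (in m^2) 3.624e+04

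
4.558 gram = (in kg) 0.004558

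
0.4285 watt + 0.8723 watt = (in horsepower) 0.001744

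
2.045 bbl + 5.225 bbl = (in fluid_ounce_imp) 4.068e+04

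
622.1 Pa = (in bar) 0.006221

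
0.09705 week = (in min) 978.3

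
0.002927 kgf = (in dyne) 2870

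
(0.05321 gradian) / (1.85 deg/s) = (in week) 4.28e-08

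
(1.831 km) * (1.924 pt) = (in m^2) 1.243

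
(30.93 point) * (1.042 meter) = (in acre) 2.81e-06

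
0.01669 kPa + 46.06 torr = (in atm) 0.06077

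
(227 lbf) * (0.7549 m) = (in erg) 7.623e+09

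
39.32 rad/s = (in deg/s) 2253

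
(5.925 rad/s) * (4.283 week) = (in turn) 2.443e+06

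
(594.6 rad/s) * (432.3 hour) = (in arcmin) 3.181e+12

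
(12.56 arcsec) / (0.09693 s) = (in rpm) 0.005999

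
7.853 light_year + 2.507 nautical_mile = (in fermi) 7.43e+31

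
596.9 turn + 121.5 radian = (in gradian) 2.465e+05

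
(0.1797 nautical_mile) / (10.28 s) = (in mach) 0.09508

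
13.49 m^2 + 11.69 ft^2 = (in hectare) 0.001458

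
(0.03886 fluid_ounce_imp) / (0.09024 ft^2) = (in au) 8.804e-16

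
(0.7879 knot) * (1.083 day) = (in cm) 3.793e+06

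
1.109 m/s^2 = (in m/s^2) 1.109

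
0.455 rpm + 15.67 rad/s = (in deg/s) 900.6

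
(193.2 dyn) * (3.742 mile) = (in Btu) 0.01103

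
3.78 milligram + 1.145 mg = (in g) 0.004925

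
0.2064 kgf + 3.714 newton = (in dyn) 5.738e+05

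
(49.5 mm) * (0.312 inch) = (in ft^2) 0.004222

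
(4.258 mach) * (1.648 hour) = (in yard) 9.407e+06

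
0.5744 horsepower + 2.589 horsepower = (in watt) 2359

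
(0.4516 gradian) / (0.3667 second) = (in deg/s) 1.108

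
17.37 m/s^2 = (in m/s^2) 17.37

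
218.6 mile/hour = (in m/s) 97.72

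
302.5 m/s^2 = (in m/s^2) 302.5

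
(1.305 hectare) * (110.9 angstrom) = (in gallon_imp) 0.03183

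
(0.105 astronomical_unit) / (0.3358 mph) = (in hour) 2.907e+07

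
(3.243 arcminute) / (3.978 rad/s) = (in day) 2.745e-09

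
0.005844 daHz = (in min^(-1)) 3.506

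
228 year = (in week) 1.189e+04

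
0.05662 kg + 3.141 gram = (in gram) 59.76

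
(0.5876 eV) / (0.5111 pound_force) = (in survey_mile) 2.573e-23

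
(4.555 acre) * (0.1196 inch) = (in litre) 5.6e+04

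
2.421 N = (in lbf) 0.5443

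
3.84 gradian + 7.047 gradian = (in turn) 0.02722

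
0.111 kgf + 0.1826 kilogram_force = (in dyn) 2.879e+05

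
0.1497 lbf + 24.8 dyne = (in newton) 0.6661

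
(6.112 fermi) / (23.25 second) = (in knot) 5.11e-16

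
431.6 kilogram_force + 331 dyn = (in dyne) 4.233e+08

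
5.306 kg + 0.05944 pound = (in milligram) 5.333e+06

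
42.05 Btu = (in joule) 4.437e+04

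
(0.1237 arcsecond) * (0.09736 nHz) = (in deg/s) 3.345e-15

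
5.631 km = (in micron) 5.631e+09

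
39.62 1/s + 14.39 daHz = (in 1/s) 183.5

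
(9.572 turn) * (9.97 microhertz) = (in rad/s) 0.0005996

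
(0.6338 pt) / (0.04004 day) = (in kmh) 2.327e-07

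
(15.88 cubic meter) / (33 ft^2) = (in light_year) 5.475e-16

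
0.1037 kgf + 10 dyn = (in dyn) 1.017e+05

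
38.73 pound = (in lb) 38.73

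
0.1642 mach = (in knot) 108.7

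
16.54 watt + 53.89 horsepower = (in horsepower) 53.91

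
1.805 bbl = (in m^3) 0.287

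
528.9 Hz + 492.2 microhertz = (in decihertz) 5289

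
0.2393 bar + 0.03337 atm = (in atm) 0.2695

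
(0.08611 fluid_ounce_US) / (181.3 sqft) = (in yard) 1.653e-07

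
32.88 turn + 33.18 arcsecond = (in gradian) 1.315e+04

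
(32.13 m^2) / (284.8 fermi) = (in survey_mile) 7.01e+10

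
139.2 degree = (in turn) 0.3867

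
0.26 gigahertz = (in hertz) 2.6e+08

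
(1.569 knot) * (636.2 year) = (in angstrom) 1.619e+20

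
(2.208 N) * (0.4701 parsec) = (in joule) 3.203e+16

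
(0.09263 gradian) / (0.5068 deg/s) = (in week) 2.72e-07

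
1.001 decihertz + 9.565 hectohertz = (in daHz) 95.66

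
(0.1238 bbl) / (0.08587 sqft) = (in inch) 97.14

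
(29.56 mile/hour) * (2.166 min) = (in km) 1.717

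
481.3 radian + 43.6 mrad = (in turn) 76.61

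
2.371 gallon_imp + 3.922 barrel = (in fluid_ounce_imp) 2.233e+04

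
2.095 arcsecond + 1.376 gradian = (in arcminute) 74.34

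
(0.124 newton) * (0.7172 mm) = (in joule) 8.893e-05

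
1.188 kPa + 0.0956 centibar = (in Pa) 1284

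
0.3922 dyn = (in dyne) 0.3922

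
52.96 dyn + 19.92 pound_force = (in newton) 88.61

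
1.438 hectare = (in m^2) 1.438e+04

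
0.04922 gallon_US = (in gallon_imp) 0.04098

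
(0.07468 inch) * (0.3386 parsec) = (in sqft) 2.133e+14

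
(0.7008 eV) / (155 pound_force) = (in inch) 6.411e-21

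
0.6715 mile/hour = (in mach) 0.0008816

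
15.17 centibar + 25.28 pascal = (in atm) 0.15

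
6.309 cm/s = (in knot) 0.1226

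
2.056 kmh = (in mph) 1.278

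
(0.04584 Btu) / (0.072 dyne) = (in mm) 6.717e+10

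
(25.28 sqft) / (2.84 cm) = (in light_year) 8.741e-15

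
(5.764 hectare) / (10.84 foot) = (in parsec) 5.654e-13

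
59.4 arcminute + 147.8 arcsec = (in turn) 0.002864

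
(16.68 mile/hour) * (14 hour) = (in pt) 1.065e+09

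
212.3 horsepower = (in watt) 1.583e+05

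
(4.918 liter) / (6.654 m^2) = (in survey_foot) 0.002425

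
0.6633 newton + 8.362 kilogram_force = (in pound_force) 18.58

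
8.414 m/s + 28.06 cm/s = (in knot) 16.9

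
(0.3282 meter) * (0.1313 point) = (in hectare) 1.52e-09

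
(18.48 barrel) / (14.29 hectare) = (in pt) 0.05828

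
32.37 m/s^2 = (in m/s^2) 32.37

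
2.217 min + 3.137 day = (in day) 3.139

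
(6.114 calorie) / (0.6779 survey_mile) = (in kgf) 0.002391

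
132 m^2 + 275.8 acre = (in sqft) 1.202e+07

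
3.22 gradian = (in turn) 0.00805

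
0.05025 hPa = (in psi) 0.0007288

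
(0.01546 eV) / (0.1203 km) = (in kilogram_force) 2.1e-24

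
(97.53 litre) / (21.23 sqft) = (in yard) 0.05408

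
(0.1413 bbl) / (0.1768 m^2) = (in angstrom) 1.271e+09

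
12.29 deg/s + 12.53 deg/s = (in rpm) 4.137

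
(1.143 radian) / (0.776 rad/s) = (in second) 1.473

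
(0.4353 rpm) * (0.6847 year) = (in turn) 1.567e+05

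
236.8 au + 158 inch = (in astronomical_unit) 236.8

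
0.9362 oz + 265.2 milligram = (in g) 26.81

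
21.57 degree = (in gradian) 23.97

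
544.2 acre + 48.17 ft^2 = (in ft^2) 2.371e+07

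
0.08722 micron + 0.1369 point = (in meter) 4.838e-05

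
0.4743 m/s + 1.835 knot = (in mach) 0.004165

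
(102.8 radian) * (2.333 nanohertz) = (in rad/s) 2.398e-07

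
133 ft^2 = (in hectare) 0.001236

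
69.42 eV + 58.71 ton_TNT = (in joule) 2.456e+11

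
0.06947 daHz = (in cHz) 69.47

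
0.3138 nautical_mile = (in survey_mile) 0.3611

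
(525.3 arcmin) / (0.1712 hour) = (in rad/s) 0.0002479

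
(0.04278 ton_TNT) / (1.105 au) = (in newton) 0.001083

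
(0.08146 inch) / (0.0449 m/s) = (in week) 7.619e-08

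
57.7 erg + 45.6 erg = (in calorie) 2.469e-06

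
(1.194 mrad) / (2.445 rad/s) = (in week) 8.074e-10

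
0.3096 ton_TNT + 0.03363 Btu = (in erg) 1.295e+16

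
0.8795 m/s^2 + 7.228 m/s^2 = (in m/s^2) 8.107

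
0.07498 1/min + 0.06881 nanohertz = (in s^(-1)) 0.00125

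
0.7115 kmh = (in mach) 0.0005804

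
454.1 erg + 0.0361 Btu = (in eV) 2.377e+20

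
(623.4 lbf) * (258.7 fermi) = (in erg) 0.007174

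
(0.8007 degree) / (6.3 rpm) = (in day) 2.452e-07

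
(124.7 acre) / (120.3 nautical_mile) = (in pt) 6421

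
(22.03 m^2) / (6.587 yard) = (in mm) 3658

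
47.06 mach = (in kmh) 5.769e+04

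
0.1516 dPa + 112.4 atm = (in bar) 113.9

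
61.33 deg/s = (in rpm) 10.22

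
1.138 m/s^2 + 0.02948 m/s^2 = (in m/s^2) 1.167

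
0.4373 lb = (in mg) 1.984e+05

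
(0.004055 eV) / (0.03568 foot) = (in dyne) 5.974e-15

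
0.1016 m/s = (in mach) 0.0002984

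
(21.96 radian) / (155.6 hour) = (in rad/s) 3.92e-05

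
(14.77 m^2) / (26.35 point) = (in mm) 1.589e+06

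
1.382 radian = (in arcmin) 4751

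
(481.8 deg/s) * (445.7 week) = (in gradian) 1.443e+11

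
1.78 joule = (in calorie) 0.4254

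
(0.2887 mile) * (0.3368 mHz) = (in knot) 0.3042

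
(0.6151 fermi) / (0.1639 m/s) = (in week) 6.205e-21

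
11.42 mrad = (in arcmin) 39.26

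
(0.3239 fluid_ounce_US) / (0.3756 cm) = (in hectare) 2.55e-07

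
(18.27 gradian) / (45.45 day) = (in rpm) 6.979e-07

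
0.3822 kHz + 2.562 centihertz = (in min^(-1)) 2.293e+04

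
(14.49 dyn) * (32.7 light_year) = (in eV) 2.798e+32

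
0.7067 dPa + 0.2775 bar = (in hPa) 277.5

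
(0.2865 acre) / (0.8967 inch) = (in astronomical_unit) 3.403e-07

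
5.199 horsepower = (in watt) 3877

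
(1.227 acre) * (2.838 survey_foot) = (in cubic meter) 4295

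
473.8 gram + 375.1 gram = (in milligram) 8.489e+05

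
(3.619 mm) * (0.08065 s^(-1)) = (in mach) 8.572e-07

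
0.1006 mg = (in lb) 2.218e-07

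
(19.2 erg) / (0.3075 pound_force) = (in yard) 1.535e-06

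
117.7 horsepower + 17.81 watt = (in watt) 8.779e+04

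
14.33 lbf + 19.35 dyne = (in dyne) 6.374e+06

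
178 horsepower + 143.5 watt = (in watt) 1.329e+05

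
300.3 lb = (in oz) 4805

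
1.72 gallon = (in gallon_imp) 1.432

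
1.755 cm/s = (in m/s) 0.01755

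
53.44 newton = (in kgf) 5.449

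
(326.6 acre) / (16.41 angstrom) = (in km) 8.054e+11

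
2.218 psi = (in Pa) 1.529e+04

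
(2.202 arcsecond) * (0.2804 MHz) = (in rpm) 28.59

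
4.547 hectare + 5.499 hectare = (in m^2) 1.005e+05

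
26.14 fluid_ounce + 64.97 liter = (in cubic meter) 0.06574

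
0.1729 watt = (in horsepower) 0.0002319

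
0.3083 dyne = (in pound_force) 6.931e-07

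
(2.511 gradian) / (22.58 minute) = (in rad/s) 2.911e-05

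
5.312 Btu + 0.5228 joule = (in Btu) 5.312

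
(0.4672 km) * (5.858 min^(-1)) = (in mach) 0.134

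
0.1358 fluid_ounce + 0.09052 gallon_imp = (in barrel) 0.002614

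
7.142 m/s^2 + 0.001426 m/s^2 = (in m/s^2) 7.143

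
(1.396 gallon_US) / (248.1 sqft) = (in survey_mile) 1.425e-07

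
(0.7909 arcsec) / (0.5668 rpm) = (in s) 6.46e-05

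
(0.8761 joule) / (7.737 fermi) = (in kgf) 1.155e+13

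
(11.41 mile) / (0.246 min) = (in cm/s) 1.244e+05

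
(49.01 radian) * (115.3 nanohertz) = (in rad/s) 5.651e-06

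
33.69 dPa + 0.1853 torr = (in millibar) 0.2807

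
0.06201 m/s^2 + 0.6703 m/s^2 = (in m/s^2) 0.7323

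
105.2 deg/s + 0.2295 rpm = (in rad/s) 1.86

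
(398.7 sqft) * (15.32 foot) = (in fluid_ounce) 5.849e+06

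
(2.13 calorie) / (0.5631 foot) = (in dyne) 5.192e+06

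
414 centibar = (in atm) 4.086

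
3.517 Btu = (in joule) 3711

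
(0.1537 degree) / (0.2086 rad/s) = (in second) 0.01286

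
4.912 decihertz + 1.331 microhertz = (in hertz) 0.4912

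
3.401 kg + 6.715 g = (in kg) 3.408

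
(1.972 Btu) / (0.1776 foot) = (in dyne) 3.843e+09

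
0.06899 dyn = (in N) 6.899e-07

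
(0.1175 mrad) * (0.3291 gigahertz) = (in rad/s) 3.867e+04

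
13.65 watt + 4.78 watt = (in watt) 18.43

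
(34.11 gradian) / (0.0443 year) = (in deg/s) 2.197e-05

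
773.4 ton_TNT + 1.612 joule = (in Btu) 3.067e+09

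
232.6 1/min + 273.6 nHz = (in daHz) 0.3877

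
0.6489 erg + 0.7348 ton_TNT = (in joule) 3.074e+09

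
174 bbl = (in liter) 2.766e+04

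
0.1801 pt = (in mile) 3.948e-08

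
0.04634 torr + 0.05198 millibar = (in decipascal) 113.8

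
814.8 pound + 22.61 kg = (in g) 3.922e+05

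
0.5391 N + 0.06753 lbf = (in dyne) 8.395e+04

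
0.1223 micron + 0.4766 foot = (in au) 9.711e-13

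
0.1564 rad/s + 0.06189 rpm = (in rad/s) 0.1629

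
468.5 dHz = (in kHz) 0.04685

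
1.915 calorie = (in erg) 8.012e+07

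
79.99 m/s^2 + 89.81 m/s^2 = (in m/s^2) 169.8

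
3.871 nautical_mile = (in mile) 4.455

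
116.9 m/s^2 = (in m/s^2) 116.9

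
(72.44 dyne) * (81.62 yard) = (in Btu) 5.124e-05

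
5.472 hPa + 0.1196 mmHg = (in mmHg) 4.224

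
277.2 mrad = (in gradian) 17.65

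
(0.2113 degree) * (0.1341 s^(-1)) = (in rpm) 0.004723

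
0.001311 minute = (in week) 1.301e-07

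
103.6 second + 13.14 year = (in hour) 1.151e+05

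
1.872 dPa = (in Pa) 0.1872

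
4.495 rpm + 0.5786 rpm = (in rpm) 5.074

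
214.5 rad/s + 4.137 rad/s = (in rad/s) 218.6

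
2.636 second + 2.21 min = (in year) 4.288e-06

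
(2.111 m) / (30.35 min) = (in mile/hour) 0.002593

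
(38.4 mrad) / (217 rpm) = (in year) 5.358e-11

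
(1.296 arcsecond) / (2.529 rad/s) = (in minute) 4.141e-08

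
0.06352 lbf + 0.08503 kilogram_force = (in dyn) 1.116e+05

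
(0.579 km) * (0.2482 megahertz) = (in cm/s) 1.437e+10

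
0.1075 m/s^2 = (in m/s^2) 0.1075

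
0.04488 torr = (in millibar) 0.05984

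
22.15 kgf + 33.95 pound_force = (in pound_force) 82.78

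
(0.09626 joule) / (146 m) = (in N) 0.0006593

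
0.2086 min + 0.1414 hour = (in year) 1.654e-05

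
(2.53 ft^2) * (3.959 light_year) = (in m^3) 8.804e+15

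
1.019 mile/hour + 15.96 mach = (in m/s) 5435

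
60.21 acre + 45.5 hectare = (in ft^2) 7.52e+06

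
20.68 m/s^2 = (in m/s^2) 20.68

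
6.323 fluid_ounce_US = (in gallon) 0.0494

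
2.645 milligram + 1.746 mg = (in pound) 9.68e-06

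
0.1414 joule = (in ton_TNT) 3.38e-11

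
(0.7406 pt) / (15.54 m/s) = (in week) 2.78e-11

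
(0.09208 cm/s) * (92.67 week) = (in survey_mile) 32.07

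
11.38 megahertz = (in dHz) 1.138e+08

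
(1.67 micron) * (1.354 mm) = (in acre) 5.587e-13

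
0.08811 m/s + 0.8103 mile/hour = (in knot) 0.8754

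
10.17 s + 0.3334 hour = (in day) 0.01401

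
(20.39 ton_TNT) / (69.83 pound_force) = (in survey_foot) 9.011e+08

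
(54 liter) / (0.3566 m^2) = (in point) 429.3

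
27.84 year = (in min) 1.463e+07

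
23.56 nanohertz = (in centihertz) 2.356e-06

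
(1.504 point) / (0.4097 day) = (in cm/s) 1.499e-06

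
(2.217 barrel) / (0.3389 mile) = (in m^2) 0.0006463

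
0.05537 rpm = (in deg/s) 0.3322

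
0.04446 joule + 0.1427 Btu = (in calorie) 35.99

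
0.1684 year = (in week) 8.781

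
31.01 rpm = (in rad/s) 3.247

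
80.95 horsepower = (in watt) 6.036e+04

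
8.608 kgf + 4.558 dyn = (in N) 84.42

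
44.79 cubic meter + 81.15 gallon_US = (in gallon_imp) 9920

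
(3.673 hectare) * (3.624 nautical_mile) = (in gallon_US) 6.512e+10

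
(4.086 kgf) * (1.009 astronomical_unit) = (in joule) 6.048e+12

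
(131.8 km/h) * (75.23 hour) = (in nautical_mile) 5354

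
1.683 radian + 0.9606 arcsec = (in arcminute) 5786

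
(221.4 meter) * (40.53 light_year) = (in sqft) 9.138e+20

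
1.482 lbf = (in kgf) 0.6722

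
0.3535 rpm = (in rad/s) 0.03702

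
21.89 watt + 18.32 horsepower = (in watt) 1.368e+04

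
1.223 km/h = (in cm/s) 33.97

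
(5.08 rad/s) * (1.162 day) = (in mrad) 5.1e+08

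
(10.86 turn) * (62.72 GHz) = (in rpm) 4.087e+13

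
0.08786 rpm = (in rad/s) 0.009201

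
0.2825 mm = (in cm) 0.02825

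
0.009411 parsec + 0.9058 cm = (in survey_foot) 9.527e+14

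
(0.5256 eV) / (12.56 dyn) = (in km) 6.705e-19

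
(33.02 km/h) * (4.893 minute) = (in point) 7.633e+06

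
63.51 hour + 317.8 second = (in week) 0.3786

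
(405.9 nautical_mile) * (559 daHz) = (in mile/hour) 9.4e+09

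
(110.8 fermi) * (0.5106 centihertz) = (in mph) 1.266e-15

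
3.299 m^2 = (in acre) 0.0008152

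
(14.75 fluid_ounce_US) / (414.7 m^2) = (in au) 7.031e-18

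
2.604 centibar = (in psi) 0.3777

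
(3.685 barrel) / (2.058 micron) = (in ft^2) 3.064e+06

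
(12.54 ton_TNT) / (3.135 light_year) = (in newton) 1.769e-06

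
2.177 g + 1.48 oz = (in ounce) 1.557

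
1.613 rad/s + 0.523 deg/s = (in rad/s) 1.622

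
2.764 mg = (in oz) 9.75e-05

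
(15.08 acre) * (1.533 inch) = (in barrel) 1.495e+04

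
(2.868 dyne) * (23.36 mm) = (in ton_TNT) 1.601e-16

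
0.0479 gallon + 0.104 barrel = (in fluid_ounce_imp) 588.3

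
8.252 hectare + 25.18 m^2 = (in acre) 20.4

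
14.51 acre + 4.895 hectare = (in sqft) 1.159e+06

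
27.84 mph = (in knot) 24.19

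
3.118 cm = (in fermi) 3.118e+13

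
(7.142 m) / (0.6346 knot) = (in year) 6.937e-07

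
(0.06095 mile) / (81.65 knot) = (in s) 2.335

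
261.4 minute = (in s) 1.568e+04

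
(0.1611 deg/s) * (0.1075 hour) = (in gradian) 69.27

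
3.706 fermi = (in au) 2.477e-26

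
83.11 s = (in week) 0.0001374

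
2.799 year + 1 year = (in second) 1.198e+08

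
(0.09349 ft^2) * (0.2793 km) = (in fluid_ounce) 8.203e+04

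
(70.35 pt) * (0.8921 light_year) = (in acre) 5.176e+10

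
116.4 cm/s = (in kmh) 4.19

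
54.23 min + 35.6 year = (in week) 1856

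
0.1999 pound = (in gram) 90.67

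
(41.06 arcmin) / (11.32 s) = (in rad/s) 0.001055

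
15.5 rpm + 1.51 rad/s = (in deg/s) 179.5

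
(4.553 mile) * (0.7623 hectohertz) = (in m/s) 5.586e+05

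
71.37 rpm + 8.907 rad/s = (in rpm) 156.4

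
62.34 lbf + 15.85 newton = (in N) 293.2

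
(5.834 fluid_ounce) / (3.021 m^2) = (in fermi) 5.711e+10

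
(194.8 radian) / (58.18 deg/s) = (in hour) 0.05329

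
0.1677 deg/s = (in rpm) 0.02795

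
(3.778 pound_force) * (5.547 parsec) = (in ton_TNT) 6.875e+08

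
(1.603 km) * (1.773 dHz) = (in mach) 0.8347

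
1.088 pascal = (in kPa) 0.001088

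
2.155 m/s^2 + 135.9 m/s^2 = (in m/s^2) 138.1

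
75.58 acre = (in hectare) 30.59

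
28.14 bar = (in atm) 27.77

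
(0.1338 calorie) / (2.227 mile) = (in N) 0.0001562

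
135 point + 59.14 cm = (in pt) 1811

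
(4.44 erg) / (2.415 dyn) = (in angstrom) 1.839e+08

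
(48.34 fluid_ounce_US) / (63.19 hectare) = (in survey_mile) 1.406e-12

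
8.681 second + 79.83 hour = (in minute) 4790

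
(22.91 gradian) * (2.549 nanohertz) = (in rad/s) 9.173e-10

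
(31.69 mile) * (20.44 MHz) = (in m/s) 1.042e+12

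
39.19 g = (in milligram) 3.919e+04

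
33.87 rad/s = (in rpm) 323.4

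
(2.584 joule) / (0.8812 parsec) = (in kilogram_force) 9.691e-18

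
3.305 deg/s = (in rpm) 0.5508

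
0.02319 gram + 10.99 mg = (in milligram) 34.18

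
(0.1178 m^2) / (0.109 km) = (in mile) 6.715e-07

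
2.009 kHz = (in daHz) 200.9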